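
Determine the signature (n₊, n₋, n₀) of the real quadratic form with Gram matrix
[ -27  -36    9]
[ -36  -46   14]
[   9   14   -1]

step 0: pivot -27 → sign −
step 1: pivot 2 → sign +
step 2: row/col 2 already zero → sign 0
signature = (1, 1, 1)

Answer: (1, 1, 1)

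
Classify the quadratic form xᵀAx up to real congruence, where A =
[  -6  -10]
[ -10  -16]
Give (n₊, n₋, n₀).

Answer: (1, 1, 0)

Derivation:
step 0: pivot -6 → sign −
step 1: pivot 2/3 → sign +
signature = (1, 1, 0)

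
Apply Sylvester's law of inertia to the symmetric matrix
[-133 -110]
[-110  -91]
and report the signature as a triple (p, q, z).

Answer: (0, 2, 0)

Derivation:
step 0: pivot -133 → sign −
step 1: pivot -3/133 → sign −
signature = (0, 2, 0)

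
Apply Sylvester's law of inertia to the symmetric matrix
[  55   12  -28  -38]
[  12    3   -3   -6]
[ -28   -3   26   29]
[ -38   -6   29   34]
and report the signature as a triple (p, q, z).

step 0: pivot 55 → sign +
step 1: pivot 21/55 → sign +
step 2: pivot -95/7 → sign −
step 3: pivot -3/95 → sign −
signature = (2, 2, 0)

Answer: (2, 2, 0)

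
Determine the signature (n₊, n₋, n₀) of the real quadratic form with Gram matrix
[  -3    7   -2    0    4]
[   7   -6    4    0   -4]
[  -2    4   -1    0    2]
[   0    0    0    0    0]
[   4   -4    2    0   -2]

Answer: (3, 1, 1)

Derivation:
step 0: pivot -3 → sign −
step 1: pivot 31/3 → sign +
step 2: pivot 9/31 → sign +
step 3: pivot 2/9 → sign +
step 4: row/col 4 already zero → sign 0
signature = (3, 1, 1)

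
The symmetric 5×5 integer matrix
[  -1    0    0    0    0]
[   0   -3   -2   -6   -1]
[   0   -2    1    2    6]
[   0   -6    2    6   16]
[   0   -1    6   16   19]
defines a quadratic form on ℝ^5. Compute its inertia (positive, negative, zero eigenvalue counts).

step 0: pivot -1 → sign −
step 1: pivot -3 → sign −
step 2: pivot 7/3 → sign +
step 3: pivot 18/7 → sign +
step 4: row/col 4 already zero → sign 0
signature = (2, 2, 1)

Answer: (2, 2, 1)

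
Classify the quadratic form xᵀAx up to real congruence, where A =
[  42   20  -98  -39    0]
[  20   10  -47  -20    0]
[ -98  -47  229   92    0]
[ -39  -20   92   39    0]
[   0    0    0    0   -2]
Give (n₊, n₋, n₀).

Answer: (3, 2, 0)

Derivation:
step 0: pivot 42 → sign +
step 1: pivot 10/21 → sign +
step 2: pivot 1/10 → sign +
step 3: pivot -3/2 → sign −
step 4: pivot -2 → sign −
signature = (3, 2, 0)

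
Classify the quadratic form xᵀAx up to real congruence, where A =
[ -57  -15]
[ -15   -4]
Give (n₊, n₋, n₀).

Answer: (0, 2, 0)

Derivation:
step 0: pivot -57 → sign −
step 1: pivot -1/19 → sign −
signature = (0, 2, 0)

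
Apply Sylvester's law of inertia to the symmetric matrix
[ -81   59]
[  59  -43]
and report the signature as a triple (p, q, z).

Answer: (0, 2, 0)

Derivation:
step 0: pivot -81 → sign −
step 1: pivot -2/81 → sign −
signature = (0, 2, 0)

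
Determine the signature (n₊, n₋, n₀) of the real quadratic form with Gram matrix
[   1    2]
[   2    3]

step 0: pivot 1 → sign +
step 1: pivot -1 → sign −
signature = (1, 1, 0)

Answer: (1, 1, 0)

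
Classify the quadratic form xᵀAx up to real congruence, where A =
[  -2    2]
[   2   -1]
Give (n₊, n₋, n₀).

Answer: (1, 1, 0)

Derivation:
step 0: pivot -2 → sign −
step 1: pivot 1 → sign +
signature = (1, 1, 0)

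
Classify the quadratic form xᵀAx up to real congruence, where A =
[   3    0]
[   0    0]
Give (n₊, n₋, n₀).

step 0: pivot 3 → sign +
step 1: row/col 1 already zero → sign 0
signature = (1, 0, 1)

Answer: (1, 0, 1)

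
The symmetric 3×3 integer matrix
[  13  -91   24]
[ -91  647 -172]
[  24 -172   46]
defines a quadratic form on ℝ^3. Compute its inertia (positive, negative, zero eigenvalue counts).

step 0: pivot 13 → sign +
step 1: pivot 10 → sign +
step 2: pivot 6/65 → sign +
signature = (3, 0, 0)

Answer: (3, 0, 0)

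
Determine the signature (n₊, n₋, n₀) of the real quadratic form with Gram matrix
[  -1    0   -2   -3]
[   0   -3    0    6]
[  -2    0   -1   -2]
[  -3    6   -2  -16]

step 0: pivot -1 → sign −
step 1: pivot -3 → sign −
step 2: pivot 3 → sign +
step 3: pivot -1/3 → sign −
signature = (1, 3, 0)

Answer: (1, 3, 0)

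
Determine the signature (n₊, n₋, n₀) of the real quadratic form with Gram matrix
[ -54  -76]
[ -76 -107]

Answer: (0, 2, 0)

Derivation:
step 0: pivot -54 → sign −
step 1: pivot -1/27 → sign −
signature = (0, 2, 0)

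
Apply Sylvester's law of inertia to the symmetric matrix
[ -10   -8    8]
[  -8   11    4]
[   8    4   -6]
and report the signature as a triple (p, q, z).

step 0: pivot -10 → sign −
step 1: pivot 87/5 → sign +
step 2: pivot 2/29 → sign +
signature = (2, 1, 0)

Answer: (2, 1, 0)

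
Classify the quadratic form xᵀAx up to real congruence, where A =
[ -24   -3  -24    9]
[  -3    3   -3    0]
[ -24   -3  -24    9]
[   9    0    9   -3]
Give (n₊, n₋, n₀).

Answer: (1, 1, 2)

Derivation:
step 0: pivot -24 → sign −
step 1: pivot 27/8 → sign +
step 2: row/col 2 already zero → sign 0
step 3: row/col 3 already zero → sign 0
signature = (1, 1, 2)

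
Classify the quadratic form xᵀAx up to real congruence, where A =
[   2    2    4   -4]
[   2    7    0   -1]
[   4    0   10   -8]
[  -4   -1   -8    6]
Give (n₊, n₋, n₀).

step 0: pivot 2 → sign +
step 1: pivot 5 → sign +
step 2: pivot -6/5 → sign −
step 3: pivot 1 → sign +
signature = (3, 1, 0)

Answer: (3, 1, 0)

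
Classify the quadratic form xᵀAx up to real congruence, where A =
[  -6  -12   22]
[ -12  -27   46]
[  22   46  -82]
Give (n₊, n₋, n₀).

Answer: (0, 2, 1)

Derivation:
step 0: pivot -6 → sign −
step 1: pivot -3 → sign −
step 2: row/col 2 already zero → sign 0
signature = (0, 2, 1)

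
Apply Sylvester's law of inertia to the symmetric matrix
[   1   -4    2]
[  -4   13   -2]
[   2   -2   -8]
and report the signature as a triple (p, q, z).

step 0: pivot 1 → sign +
step 1: pivot -3 → sign −
step 2: row/col 2 already zero → sign 0
signature = (1, 1, 1)

Answer: (1, 1, 1)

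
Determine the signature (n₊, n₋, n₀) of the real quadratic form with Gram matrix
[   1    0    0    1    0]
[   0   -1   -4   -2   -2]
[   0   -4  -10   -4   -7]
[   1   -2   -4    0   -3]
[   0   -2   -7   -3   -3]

Answer: (4, 1, 0)

Derivation:
step 0: pivot 1 → sign +
step 1: pivot -1 → sign −
step 2: pivot 6 → sign +
step 3: pivot 1/3 → sign +
step 4: pivot 1/2 → sign +
signature = (4, 1, 0)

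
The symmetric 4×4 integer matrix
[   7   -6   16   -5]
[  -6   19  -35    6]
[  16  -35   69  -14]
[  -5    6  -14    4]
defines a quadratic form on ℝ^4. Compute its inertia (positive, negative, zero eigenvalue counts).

Answer: (3, 1, 0)

Derivation:
step 0: pivot 7 → sign +
step 1: pivot 97/7 → sign +
step 2: pivot -26/97 → sign −
step 3: pivot 3/13 → sign +
signature = (3, 1, 0)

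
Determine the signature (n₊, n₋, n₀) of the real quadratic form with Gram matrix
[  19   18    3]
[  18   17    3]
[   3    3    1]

step 0: pivot 19 → sign +
step 1: pivot -1/19 → sign −
step 2: pivot 1 → sign +
signature = (2, 1, 0)

Answer: (2, 1, 0)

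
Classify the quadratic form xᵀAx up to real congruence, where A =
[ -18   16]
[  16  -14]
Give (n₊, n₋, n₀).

Answer: (1, 1, 0)

Derivation:
step 0: pivot -18 → sign −
step 1: pivot 2/9 → sign +
signature = (1, 1, 0)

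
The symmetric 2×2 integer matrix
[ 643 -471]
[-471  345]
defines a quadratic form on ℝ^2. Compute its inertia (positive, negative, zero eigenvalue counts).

Answer: (1, 1, 0)

Derivation:
step 0: pivot 643 → sign +
step 1: pivot -6/643 → sign −
signature = (1, 1, 0)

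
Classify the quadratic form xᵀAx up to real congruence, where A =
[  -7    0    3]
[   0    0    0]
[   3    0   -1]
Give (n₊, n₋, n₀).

step 0: pivot -7 → sign −
step 1: pivot 2/7 → sign +
step 2: row/col 2 already zero → sign 0
signature = (1, 1, 1)

Answer: (1, 1, 1)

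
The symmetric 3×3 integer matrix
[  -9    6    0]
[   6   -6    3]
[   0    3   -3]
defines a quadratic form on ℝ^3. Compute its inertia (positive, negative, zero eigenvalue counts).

step 0: pivot -9 → sign −
step 1: pivot -2 → sign −
step 2: pivot 3/2 → sign +
signature = (1, 2, 0)

Answer: (1, 2, 0)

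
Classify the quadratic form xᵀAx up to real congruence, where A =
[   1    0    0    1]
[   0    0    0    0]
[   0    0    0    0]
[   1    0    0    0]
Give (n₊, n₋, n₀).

Answer: (1, 1, 2)

Derivation:
step 0: pivot 1 → sign +
step 1: pivot -1 → sign −
step 2: row/col 2 already zero → sign 0
step 3: row/col 3 already zero → sign 0
signature = (1, 1, 2)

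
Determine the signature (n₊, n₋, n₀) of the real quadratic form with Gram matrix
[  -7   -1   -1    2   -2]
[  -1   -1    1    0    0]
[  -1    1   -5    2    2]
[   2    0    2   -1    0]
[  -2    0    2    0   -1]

step 0: pivot -7 → sign −
step 1: pivot -6/7 → sign −
step 2: pivot -10/3 → sign −
step 3: pivot 1/5 → sign +
step 4: pivot 1 → sign +
signature = (2, 3, 0)

Answer: (2, 3, 0)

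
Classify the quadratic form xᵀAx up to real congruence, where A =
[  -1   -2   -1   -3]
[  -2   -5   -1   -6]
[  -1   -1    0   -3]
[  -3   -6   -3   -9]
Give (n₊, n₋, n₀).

step 0: pivot -1 → sign −
step 1: pivot -1 → sign −
step 2: pivot 2 → sign +
step 3: row/col 3 already zero → sign 0
signature = (1, 2, 1)

Answer: (1, 2, 1)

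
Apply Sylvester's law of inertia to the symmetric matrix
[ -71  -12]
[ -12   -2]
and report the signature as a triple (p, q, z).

Answer: (1, 1, 0)

Derivation:
step 0: pivot -71 → sign −
step 1: pivot 2/71 → sign +
signature = (1, 1, 0)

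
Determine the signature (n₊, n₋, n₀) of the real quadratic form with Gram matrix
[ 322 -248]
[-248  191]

step 0: pivot 322 → sign +
step 1: pivot -1/161 → sign −
signature = (1, 1, 0)

Answer: (1, 1, 0)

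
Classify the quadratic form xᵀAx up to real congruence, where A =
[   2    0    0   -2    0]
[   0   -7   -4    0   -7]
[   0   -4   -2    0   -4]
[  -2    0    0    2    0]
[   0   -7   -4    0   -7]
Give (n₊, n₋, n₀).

step 0: pivot 2 → sign +
step 1: pivot -7 → sign −
step 2: pivot 2/7 → sign +
step 3: row/col 3 already zero → sign 0
step 4: row/col 4 already zero → sign 0
signature = (2, 1, 2)

Answer: (2, 1, 2)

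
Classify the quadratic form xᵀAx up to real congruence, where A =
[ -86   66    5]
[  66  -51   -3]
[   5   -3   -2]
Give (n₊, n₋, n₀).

Answer: (1, 2, 0)

Derivation:
step 0: pivot -86 → sign −
step 1: pivot -15/43 → sign −
step 2: pivot 3/10 → sign +
signature = (1, 2, 0)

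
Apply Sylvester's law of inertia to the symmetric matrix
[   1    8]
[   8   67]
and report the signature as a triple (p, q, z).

step 0: pivot 1 → sign +
step 1: pivot 3 → sign +
signature = (2, 0, 0)

Answer: (2, 0, 0)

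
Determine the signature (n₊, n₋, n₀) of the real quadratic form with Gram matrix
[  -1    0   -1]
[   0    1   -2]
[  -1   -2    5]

Answer: (2, 1, 0)

Derivation:
step 0: pivot -1 → sign −
step 1: pivot 1 → sign +
step 2: pivot 2 → sign +
signature = (2, 1, 0)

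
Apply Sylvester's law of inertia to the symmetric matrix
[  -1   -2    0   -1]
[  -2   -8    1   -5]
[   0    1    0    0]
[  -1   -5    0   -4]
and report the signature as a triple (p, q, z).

step 0: pivot -1 → sign −
step 1: pivot -4 → sign −
step 2: pivot 1/4 → sign +
step 3: pivot -3 → sign −
signature = (1, 3, 0)

Answer: (1, 3, 0)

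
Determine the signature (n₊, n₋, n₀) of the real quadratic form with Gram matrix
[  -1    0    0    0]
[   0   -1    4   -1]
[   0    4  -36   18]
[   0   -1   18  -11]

step 0: pivot -1 → sign −
step 1: pivot -1 → sign −
step 2: pivot -20 → sign −
step 3: pivot -1/5 → sign −
signature = (0, 4, 0)

Answer: (0, 4, 0)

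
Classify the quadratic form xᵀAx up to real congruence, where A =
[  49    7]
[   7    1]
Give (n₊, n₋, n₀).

step 0: pivot 49 → sign +
step 1: row/col 1 already zero → sign 0
signature = (1, 0, 1)

Answer: (1, 0, 1)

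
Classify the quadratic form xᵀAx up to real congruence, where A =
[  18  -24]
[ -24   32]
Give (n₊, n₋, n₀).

step 0: pivot 18 → sign +
step 1: row/col 1 already zero → sign 0
signature = (1, 0, 1)

Answer: (1, 0, 1)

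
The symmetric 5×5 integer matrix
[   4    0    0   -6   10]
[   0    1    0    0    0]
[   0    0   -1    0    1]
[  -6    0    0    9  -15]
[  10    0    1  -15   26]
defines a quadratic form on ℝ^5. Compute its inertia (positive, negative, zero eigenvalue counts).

step 0: pivot 4 → sign +
step 1: pivot 1 → sign +
step 2: pivot -1 → sign −
step 3: pivot 2 → sign +
step 4: row/col 4 already zero → sign 0
signature = (3, 1, 1)

Answer: (3, 1, 1)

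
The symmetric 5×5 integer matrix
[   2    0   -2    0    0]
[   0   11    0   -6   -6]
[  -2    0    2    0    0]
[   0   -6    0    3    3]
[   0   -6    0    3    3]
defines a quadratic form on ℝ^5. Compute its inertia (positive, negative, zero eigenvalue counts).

step 0: pivot 2 → sign +
step 1: pivot 11 → sign +
step 2: pivot -3/11 → sign −
step 3: row/col 3 already zero → sign 0
step 4: row/col 4 already zero → sign 0
signature = (2, 1, 2)

Answer: (2, 1, 2)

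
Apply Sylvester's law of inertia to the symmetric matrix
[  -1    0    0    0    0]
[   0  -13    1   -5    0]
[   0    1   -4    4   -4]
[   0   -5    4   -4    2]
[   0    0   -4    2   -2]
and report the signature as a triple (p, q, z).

step 0: pivot -1 → sign −
step 1: pivot -13 → sign −
step 2: pivot -51/13 → sign −
step 3: pivot 64/51 → sign +
step 4: pivot -3/16 → sign −
signature = (1, 4, 0)

Answer: (1, 4, 0)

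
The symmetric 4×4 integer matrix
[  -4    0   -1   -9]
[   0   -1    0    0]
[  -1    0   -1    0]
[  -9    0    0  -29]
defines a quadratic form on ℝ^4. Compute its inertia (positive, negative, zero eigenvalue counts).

Answer: (0, 4, 0)

Derivation:
step 0: pivot -4 → sign −
step 1: pivot -1 → sign −
step 2: pivot -3/4 → sign −
step 3: pivot -2 → sign −
signature = (0, 4, 0)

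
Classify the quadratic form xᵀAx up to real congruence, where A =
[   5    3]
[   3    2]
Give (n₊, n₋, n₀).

step 0: pivot 5 → sign +
step 1: pivot 1/5 → sign +
signature = (2, 0, 0)

Answer: (2, 0, 0)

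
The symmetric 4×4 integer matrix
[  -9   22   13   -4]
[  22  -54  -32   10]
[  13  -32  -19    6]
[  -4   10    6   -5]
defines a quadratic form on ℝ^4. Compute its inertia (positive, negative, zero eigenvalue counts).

Answer: (0, 3, 1)

Derivation:
step 0: pivot -9 → sign −
step 1: pivot -2/9 → sign −
step 2: pivot -3 → sign −
step 3: row/col 3 already zero → sign 0
signature = (0, 3, 1)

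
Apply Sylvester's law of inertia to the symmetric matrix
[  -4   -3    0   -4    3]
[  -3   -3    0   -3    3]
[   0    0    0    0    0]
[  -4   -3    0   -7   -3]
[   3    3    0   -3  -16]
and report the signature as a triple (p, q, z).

step 0: pivot -4 → sign −
step 1: pivot -3/4 → sign −
step 2: pivot -3 → sign −
step 3: pivot -1 → sign −
step 4: row/col 4 already zero → sign 0
signature = (0, 4, 1)

Answer: (0, 4, 1)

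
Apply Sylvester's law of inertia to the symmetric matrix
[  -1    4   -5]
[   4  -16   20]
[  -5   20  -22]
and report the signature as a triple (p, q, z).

step 0: pivot -1 → sign −
step 1: pivot 3 → sign +
step 2: row/col 2 already zero → sign 0
signature = (1, 1, 1)

Answer: (1, 1, 1)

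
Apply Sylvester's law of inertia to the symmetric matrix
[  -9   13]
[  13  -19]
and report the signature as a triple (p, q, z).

Answer: (0, 2, 0)

Derivation:
step 0: pivot -9 → sign −
step 1: pivot -2/9 → sign −
signature = (0, 2, 0)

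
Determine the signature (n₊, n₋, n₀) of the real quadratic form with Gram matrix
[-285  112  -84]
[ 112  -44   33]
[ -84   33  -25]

step 0: pivot -285 → sign −
step 1: pivot 4/285 → sign +
step 2: pivot -1/4 → sign −
signature = (1, 2, 0)

Answer: (1, 2, 0)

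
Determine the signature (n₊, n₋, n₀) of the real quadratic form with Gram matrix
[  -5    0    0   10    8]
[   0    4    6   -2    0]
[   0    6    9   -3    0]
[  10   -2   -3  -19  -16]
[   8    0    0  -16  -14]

Answer: (1, 2, 2)

Derivation:
step 0: pivot -5 → sign −
step 1: pivot 4 → sign +
step 2: pivot -6/5 → sign −
step 3: row/col 3 already zero → sign 0
step 4: row/col 4 already zero → sign 0
signature = (1, 2, 2)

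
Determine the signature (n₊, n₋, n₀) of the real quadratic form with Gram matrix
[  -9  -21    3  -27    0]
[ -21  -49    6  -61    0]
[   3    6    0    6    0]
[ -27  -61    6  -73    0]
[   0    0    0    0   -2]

Answer: (1, 3, 1)

Derivation:
step 0: pivot -9 → sign −
step 1: pivot 1 → sign +
step 2: pivot -1 → sign −
step 3: pivot -2 → sign −
step 4: row/col 4 already zero → sign 0
signature = (1, 3, 1)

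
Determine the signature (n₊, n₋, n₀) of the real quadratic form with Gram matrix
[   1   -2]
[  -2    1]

step 0: pivot 1 → sign +
step 1: pivot -3 → sign −
signature = (1, 1, 0)

Answer: (1, 1, 0)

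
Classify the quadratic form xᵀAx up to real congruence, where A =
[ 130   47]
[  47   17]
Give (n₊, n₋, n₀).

step 0: pivot 130 → sign +
step 1: pivot 1/130 → sign +
signature = (2, 0, 0)

Answer: (2, 0, 0)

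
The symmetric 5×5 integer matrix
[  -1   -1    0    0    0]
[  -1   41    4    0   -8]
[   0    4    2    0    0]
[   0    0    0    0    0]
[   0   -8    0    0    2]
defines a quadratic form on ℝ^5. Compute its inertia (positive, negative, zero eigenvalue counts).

Answer: (3, 1, 1)

Derivation:
step 0: pivot -1 → sign −
step 1: pivot 42 → sign +
step 2: pivot 34/21 → sign +
step 3: pivot 2/17 → sign +
step 4: row/col 4 already zero → sign 0
signature = (3, 1, 1)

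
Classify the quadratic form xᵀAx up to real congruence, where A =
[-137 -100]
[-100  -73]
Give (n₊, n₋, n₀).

step 0: pivot -137 → sign −
step 1: pivot -1/137 → sign −
signature = (0, 2, 0)

Answer: (0, 2, 0)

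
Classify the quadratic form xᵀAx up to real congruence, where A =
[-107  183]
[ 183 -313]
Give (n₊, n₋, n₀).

Answer: (0, 2, 0)

Derivation:
step 0: pivot -107 → sign −
step 1: pivot -2/107 → sign −
signature = (0, 2, 0)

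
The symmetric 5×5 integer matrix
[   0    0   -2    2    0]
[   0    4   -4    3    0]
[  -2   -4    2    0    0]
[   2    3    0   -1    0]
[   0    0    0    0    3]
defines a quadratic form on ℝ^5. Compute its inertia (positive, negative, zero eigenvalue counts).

step 0: pivot 4 → sign +
step 1: pivot -2 → sign −
step 2: pivot 2 → sign +
step 3: pivot 3/4 → sign +
step 4: pivot 3 → sign +
signature = (4, 1, 0)

Answer: (4, 1, 0)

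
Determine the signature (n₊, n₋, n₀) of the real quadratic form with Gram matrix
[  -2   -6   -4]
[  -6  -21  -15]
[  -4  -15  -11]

Answer: (0, 2, 1)

Derivation:
step 0: pivot -2 → sign −
step 1: pivot -3 → sign −
step 2: row/col 2 already zero → sign 0
signature = (0, 2, 1)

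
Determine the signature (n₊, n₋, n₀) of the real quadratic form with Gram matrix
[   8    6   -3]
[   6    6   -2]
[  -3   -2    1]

step 0: pivot 8 → sign +
step 1: pivot 3/2 → sign +
step 2: pivot -1/6 → sign −
signature = (2, 1, 0)

Answer: (2, 1, 0)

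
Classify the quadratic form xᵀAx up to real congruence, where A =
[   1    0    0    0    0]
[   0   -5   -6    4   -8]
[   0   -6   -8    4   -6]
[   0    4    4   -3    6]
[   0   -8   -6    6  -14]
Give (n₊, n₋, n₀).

step 0: pivot 1 → sign +
step 1: pivot -5 → sign −
step 2: pivot -4/5 → sign −
step 3: pivot 1 → sign +
step 4: pivot -1 → sign −
signature = (2, 3, 0)

Answer: (2, 3, 0)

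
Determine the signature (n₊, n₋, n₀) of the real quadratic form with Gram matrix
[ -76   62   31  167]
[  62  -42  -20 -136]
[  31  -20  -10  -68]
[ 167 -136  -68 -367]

step 0: pivot -76 → sign −
step 1: pivot 163/19 → sign +
step 2: pivot -201/326 → sign −
step 3: pivot -3/67 → sign −
signature = (1, 3, 0)

Answer: (1, 3, 0)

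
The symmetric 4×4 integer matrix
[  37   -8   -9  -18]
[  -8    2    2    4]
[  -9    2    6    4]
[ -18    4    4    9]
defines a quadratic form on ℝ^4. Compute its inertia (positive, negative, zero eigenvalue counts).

step 0: pivot 37 → sign +
step 1: pivot 10/37 → sign +
step 2: pivot 19/5 → sign +
step 3: pivot 3/19 → sign +
signature = (4, 0, 0)

Answer: (4, 0, 0)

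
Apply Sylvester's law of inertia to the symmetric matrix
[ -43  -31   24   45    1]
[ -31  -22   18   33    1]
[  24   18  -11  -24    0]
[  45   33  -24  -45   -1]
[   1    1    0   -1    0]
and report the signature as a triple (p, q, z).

step 0: pivot -43 → sign −
step 1: pivot 15/43 → sign +
step 2: pivot 1 → sign +
step 3: pivot 6/5 → sign +
step 4: pivot -1/3 → sign −
signature = (3, 2, 0)

Answer: (3, 2, 0)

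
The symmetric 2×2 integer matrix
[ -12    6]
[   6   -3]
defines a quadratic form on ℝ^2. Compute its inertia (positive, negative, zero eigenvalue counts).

step 0: pivot -12 → sign −
step 1: row/col 1 already zero → sign 0
signature = (0, 1, 1)

Answer: (0, 1, 1)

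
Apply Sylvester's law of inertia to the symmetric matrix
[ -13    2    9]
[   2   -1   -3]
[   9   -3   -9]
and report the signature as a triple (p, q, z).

Answer: (1, 2, 0)

Derivation:
step 0: pivot -13 → sign −
step 1: pivot -9/13 → sign −
step 2: pivot 1 → sign +
signature = (1, 2, 0)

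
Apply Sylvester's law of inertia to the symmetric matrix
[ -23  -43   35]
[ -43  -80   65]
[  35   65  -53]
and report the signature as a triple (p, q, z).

step 0: pivot -23 → sign −
step 1: pivot 9/23 → sign +
step 2: pivot -2/9 → sign −
signature = (1, 2, 0)

Answer: (1, 2, 0)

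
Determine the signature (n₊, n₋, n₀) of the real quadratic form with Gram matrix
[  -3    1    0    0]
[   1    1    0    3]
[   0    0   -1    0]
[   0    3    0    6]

Answer: (1, 3, 0)

Derivation:
step 0: pivot -3 → sign −
step 1: pivot 4/3 → sign +
step 2: pivot -1 → sign −
step 3: pivot -3/4 → sign −
signature = (1, 3, 0)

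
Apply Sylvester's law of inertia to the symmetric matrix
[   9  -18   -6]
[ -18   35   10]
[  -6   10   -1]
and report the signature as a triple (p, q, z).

step 0: pivot 9 → sign +
step 1: pivot -1 → sign −
step 2: pivot -1 → sign −
signature = (1, 2, 0)

Answer: (1, 2, 0)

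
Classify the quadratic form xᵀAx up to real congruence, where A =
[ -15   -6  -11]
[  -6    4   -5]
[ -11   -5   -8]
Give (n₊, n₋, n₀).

step 0: pivot -15 → sign −
step 1: pivot 32/5 → sign +
step 2: pivot 1/96 → sign +
signature = (2, 1, 0)

Answer: (2, 1, 0)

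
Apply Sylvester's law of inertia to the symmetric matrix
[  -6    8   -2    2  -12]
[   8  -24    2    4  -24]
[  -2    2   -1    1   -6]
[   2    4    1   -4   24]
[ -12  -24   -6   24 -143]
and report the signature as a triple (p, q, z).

step 0: pivot -6 → sign −
step 1: pivot -40/3 → sign −
step 2: pivot -3/10 → sign −
step 3: pivot 1 → sign +
step 4: row/col 4 already zero → sign 0
signature = (1, 3, 1)

Answer: (1, 3, 1)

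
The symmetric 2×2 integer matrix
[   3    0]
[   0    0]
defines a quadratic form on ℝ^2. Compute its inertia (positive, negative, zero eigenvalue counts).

Answer: (1, 0, 1)

Derivation:
step 0: pivot 3 → sign +
step 1: row/col 1 already zero → sign 0
signature = (1, 0, 1)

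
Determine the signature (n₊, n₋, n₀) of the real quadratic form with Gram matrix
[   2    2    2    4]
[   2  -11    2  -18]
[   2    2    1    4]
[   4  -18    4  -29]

Answer: (2, 2, 0)

Derivation:
step 0: pivot 2 → sign +
step 1: pivot -13 → sign −
step 2: pivot -1 → sign −
step 3: pivot 3/13 → sign +
signature = (2, 2, 0)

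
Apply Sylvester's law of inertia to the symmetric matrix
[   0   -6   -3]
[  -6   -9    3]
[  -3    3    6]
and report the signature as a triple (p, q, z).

Answer: (2, 1, 0)

Derivation:
step 0: pivot -9 → sign −
step 1: pivot 4 → sign +
step 2: pivot 3/4 → sign +
signature = (2, 1, 0)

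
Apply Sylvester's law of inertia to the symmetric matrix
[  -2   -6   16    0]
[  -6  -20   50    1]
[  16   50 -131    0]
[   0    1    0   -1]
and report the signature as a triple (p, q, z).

step 0: pivot -2 → sign −
step 1: pivot -2 → sign −
step 2: pivot -1 → sign −
step 3: pivot 1/2 → sign +
signature = (1, 3, 0)

Answer: (1, 3, 0)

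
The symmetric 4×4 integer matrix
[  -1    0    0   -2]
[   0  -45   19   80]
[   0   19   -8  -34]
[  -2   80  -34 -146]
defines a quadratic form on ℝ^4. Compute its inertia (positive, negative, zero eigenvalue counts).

Answer: (1, 3, 0)

Derivation:
step 0: pivot -1 → sign −
step 1: pivot -45 → sign −
step 2: pivot 1/45 → sign +
step 3: pivot -2 → sign −
signature = (1, 3, 0)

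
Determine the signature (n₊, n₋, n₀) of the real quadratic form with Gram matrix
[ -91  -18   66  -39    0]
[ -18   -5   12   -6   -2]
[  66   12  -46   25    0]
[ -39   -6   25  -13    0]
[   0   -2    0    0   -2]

Answer: (1, 4, 0)

Derivation:
step 0: pivot -91 → sign −
step 1: pivot -131/91 → sign −
step 2: pivot 346/131 → sign +
step 3: pivot -711/346 → sign −
step 4: pivot -2/79 → sign −
signature = (1, 4, 0)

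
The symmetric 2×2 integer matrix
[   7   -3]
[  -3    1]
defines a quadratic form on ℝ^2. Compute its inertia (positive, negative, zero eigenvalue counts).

step 0: pivot 7 → sign +
step 1: pivot -2/7 → sign −
signature = (1, 1, 0)

Answer: (1, 1, 0)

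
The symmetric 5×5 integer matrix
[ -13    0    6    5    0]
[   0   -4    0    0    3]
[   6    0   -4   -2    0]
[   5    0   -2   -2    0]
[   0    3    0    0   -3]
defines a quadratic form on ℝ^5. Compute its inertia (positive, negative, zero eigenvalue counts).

Answer: (0, 4, 1)

Derivation:
step 0: pivot -13 → sign −
step 1: pivot -4 → sign −
step 2: pivot -16/13 → sign −
step 3: pivot -3/4 → sign −
step 4: row/col 4 already zero → sign 0
signature = (0, 4, 1)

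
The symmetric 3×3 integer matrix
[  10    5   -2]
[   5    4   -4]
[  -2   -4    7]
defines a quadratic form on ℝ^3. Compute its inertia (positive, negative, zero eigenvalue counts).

Answer: (3, 0, 0)

Derivation:
step 0: pivot 10 → sign +
step 1: pivot 3/2 → sign +
step 2: pivot 3/5 → sign +
signature = (3, 0, 0)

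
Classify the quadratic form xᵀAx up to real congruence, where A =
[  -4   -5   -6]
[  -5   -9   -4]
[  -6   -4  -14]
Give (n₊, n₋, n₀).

step 0: pivot -4 → sign −
step 1: pivot -11/4 → sign −
step 2: pivot -6/11 → sign −
signature = (0, 3, 0)

Answer: (0, 3, 0)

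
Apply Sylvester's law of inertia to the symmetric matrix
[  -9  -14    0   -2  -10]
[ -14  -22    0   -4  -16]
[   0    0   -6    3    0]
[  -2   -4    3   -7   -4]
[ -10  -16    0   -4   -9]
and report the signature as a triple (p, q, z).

step 0: pivot -9 → sign −
step 1: pivot -2/9 → sign −
step 2: pivot -6 → sign −
step 3: pivot -3/2 → sign −
step 4: pivot 3 → sign +
signature = (1, 4, 0)

Answer: (1, 4, 0)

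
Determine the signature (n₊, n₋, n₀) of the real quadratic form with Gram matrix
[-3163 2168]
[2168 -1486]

Answer: (1, 1, 0)

Derivation:
step 0: pivot -3163 → sign −
step 1: pivot 6/3163 → sign +
signature = (1, 1, 0)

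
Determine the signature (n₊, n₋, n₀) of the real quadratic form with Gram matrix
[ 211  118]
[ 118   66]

Answer: (2, 0, 0)

Derivation:
step 0: pivot 211 → sign +
step 1: pivot 2/211 → sign +
signature = (2, 0, 0)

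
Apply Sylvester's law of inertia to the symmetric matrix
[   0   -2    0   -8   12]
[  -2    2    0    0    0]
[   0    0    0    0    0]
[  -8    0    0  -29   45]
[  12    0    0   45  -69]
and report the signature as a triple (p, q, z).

Answer: (2, 1, 2)

Derivation:
step 0: pivot 2 → sign +
step 1: pivot -2 → sign −
step 2: pivot 3 → sign +
step 3: row/col 3 already zero → sign 0
step 4: row/col 4 already zero → sign 0
signature = (2, 1, 2)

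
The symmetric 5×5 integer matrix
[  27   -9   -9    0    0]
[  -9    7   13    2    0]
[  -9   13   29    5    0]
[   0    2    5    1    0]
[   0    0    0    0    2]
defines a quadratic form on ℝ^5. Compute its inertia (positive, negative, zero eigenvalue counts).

step 0: pivot 27 → sign +
step 1: pivot 4 → sign +
step 2: pivot 1 → sign +
step 3: pivot 2 → sign +
step 4: row/col 4 already zero → sign 0
signature = (4, 0, 1)

Answer: (4, 0, 1)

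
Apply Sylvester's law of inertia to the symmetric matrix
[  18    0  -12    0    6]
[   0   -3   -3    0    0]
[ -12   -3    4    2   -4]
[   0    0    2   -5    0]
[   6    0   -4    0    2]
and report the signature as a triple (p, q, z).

Answer: (1, 3, 1)

Derivation:
step 0: pivot 18 → sign +
step 1: pivot -3 → sign −
step 2: pivot -1 → sign −
step 3: pivot -1 → sign −
step 4: row/col 4 already zero → sign 0
signature = (1, 3, 1)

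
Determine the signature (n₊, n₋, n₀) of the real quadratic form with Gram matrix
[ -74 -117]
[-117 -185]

step 0: pivot -74 → sign −
step 1: pivot -1/74 → sign −
signature = (0, 2, 0)

Answer: (0, 2, 0)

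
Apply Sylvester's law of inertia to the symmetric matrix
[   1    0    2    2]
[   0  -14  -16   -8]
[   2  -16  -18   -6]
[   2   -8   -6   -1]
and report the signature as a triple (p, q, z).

Answer: (1, 3, 0)

Derivation:
step 0: pivot 1 → sign +
step 1: pivot -14 → sign −
step 2: pivot -26/7 → sign −
step 3: pivot -3/13 → sign −
signature = (1, 3, 0)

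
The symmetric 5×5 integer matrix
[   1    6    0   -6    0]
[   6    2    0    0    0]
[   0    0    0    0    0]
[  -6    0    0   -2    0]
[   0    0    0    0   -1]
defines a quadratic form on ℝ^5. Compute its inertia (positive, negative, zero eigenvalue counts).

Answer: (2, 2, 1)

Derivation:
step 0: pivot 1 → sign +
step 1: pivot -34 → sign −
step 2: pivot 2/17 → sign +
step 3: pivot -1 → sign −
step 4: row/col 4 already zero → sign 0
signature = (2, 2, 1)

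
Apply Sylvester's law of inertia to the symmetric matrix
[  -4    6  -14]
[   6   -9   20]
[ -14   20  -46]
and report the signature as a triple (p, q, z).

step 0: pivot -4 → sign −
step 1: pivot 3 → sign +
step 2: pivot -1/3 → sign −
signature = (1, 2, 0)

Answer: (1, 2, 0)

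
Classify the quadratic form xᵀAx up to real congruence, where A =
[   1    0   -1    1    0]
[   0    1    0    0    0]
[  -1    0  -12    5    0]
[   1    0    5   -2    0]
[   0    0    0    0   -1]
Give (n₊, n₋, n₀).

step 0: pivot 1 → sign +
step 1: pivot 1 → sign +
step 2: pivot -13 → sign −
step 3: pivot -3/13 → sign −
step 4: pivot -1 → sign −
signature = (2, 3, 0)

Answer: (2, 3, 0)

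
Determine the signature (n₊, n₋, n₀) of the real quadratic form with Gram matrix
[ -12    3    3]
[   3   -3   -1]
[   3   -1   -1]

Answer: (0, 3, 0)

Derivation:
step 0: pivot -12 → sign −
step 1: pivot -9/4 → sign −
step 2: pivot -2/9 → sign −
signature = (0, 3, 0)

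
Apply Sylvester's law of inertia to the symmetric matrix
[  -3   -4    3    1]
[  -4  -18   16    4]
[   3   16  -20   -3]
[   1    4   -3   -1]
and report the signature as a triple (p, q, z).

Answer: (0, 4, 0)

Derivation:
step 0: pivot -3 → sign −
step 1: pivot -38/3 → sign −
step 2: pivot -107/19 → sign −
step 3: pivot -6/107 → sign −
signature = (0, 4, 0)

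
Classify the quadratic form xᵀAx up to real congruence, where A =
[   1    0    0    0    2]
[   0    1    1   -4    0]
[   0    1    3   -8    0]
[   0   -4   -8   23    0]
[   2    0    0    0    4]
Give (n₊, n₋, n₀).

Answer: (3, 1, 1)

Derivation:
step 0: pivot 1 → sign +
step 1: pivot 1 → sign +
step 2: pivot 2 → sign +
step 3: pivot -1 → sign −
step 4: row/col 4 already zero → sign 0
signature = (3, 1, 1)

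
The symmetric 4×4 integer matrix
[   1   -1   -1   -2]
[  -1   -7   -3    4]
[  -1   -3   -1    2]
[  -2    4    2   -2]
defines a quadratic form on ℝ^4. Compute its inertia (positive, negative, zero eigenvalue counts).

step 0: pivot 1 → sign +
step 1: pivot -8 → sign −
step 2: pivot -11/2 → sign −
step 3: pivot 2/11 → sign +
signature = (2, 2, 0)

Answer: (2, 2, 0)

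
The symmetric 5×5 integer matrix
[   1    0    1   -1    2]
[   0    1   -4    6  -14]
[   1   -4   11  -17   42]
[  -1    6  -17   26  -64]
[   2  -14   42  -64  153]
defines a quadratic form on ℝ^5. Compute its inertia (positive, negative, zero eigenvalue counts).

step 0: pivot 1 → sign +
step 1: pivot 1 → sign +
step 2: pivot -6 → sign −
step 3: pivot -1/3 → sign −
step 4: pivot -3 → sign −
signature = (2, 3, 0)

Answer: (2, 3, 0)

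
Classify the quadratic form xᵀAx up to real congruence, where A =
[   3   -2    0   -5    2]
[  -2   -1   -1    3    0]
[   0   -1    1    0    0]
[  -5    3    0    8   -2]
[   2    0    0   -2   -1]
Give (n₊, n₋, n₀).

step 0: pivot 3 → sign +
step 1: pivot -7/3 → sign −
step 2: pivot 10/7 → sign +
step 3: pivot -3/10 → sign −
step 4: pivot 3 → sign +
signature = (3, 2, 0)

Answer: (3, 2, 0)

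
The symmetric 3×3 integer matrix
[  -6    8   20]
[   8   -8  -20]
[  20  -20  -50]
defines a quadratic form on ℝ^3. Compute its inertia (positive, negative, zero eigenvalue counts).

step 0: pivot -6 → sign −
step 1: pivot 8/3 → sign +
step 2: row/col 2 already zero → sign 0
signature = (1, 1, 1)

Answer: (1, 1, 1)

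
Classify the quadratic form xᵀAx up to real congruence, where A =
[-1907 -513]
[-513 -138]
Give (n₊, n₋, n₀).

Answer: (1, 1, 0)

Derivation:
step 0: pivot -1907 → sign −
step 1: pivot 3/1907 → sign +
signature = (1, 1, 0)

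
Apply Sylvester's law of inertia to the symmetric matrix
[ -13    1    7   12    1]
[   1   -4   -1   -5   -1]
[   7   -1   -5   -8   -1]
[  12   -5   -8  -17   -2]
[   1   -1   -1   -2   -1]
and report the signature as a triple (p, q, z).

step 0: pivot -13 → sign −
step 1: pivot -51/13 → sign −
step 2: pivot -20/17 → sign −
step 3: pivot -11/15 → sign −
step 4: pivot -6/11 → sign −
signature = (0, 5, 0)

Answer: (0, 5, 0)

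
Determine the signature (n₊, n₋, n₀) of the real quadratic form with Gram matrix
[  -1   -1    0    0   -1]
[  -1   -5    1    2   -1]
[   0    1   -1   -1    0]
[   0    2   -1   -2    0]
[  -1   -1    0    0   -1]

step 0: pivot -1 → sign −
step 1: pivot -4 → sign −
step 2: pivot -3/4 → sign −
step 3: pivot -2/3 → sign −
step 4: row/col 4 already zero → sign 0
signature = (0, 4, 1)

Answer: (0, 4, 1)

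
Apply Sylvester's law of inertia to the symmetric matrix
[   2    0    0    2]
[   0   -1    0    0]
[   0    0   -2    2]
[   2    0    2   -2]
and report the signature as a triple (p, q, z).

Answer: (1, 3, 0)

Derivation:
step 0: pivot 2 → sign +
step 1: pivot -1 → sign −
step 2: pivot -2 → sign −
step 3: pivot -2 → sign −
signature = (1, 3, 0)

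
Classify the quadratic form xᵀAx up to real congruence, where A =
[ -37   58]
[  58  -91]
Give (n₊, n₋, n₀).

step 0: pivot -37 → sign −
step 1: pivot -3/37 → sign −
signature = (0, 2, 0)

Answer: (0, 2, 0)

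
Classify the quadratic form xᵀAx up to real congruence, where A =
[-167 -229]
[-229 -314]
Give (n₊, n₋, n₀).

Answer: (1, 1, 0)

Derivation:
step 0: pivot -167 → sign −
step 1: pivot 3/167 → sign +
signature = (1, 1, 0)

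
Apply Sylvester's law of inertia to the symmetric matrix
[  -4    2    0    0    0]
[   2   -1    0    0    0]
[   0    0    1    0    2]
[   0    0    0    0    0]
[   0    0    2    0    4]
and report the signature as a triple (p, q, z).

Answer: (1, 1, 3)

Derivation:
step 0: pivot -4 → sign −
step 1: pivot 1 → sign +
step 2: row/col 2 already zero → sign 0
step 3: row/col 3 already zero → sign 0
step 4: row/col 4 already zero → sign 0
signature = (1, 1, 3)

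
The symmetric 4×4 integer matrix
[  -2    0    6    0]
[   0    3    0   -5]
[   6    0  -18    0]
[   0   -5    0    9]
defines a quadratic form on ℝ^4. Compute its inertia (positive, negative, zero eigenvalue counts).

Answer: (2, 1, 1)

Derivation:
step 0: pivot -2 → sign −
step 1: pivot 3 → sign +
step 2: pivot 2/3 → sign +
step 3: row/col 3 already zero → sign 0
signature = (2, 1, 1)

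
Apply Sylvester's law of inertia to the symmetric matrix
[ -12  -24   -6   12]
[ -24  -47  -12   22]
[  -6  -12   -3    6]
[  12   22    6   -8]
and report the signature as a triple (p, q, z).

Answer: (1, 1, 2)

Derivation:
step 0: pivot -12 → sign −
step 1: pivot 1 → sign +
step 2: row/col 2 already zero → sign 0
step 3: row/col 3 already zero → sign 0
signature = (1, 1, 2)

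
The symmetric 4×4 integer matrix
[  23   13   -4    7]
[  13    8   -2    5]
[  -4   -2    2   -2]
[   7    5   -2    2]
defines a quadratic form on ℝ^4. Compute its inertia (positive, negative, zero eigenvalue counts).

Answer: (3, 1, 0)

Derivation:
step 0: pivot 23 → sign +
step 1: pivot 15/23 → sign +
step 2: pivot 6/5 → sign +
step 3: pivot -3 → sign −
signature = (3, 1, 0)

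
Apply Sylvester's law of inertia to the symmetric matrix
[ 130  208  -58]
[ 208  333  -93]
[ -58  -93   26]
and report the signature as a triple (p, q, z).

Answer: (2, 1, 0)

Derivation:
step 0: pivot 130 → sign +
step 1: pivot 1/5 → sign +
step 2: pivot -1/13 → sign −
signature = (2, 1, 0)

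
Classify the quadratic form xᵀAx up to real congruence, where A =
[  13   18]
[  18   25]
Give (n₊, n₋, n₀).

Answer: (2, 0, 0)

Derivation:
step 0: pivot 13 → sign +
step 1: pivot 1/13 → sign +
signature = (2, 0, 0)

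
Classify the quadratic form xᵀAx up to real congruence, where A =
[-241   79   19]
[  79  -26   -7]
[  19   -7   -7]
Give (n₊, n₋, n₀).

Answer: (1, 2, 0)

Derivation:
step 0: pivot -241 → sign −
step 1: pivot -25/241 → sign −
step 2: pivot 6/25 → sign +
signature = (1, 2, 0)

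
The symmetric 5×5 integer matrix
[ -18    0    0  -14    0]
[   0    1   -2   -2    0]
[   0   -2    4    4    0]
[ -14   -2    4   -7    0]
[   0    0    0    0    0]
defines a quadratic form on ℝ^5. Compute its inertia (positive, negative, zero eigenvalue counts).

Answer: (1, 2, 2)

Derivation:
step 0: pivot -18 → sign −
step 1: pivot 1 → sign +
step 2: pivot -1/9 → sign −
step 3: row/col 3 already zero → sign 0
step 4: row/col 4 already zero → sign 0
signature = (1, 2, 2)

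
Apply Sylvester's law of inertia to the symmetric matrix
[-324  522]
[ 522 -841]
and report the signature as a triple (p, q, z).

step 0: pivot -324 → sign −
step 1: row/col 1 already zero → sign 0
signature = (0, 1, 1)

Answer: (0, 1, 1)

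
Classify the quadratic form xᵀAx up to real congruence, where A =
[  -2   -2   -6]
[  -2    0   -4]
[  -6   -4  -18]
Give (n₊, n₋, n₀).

Answer: (1, 2, 0)

Derivation:
step 0: pivot -2 → sign −
step 1: pivot 2 → sign +
step 2: pivot -2 → sign −
signature = (1, 2, 0)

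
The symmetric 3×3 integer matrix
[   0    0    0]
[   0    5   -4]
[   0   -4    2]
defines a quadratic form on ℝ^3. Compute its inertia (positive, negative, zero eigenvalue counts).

step 0: pivot 5 → sign +
step 1: pivot -6/5 → sign −
step 2: row/col 2 already zero → sign 0
signature = (1, 1, 1)

Answer: (1, 1, 1)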